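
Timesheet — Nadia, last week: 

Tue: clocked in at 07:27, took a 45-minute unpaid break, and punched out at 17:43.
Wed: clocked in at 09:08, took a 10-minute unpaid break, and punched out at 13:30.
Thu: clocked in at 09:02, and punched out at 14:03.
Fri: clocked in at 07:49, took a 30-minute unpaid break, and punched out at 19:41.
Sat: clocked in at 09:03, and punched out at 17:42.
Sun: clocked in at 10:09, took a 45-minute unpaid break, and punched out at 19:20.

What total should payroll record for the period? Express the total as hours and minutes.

47 h 11 min

Tue: 07:27–17:43 = 10 h 16 min; less 45 min break → 9 h 31 min
Wed: 09:08–13:30 = 4 h 22 min; less 10 min break → 4 h 12 min
Thu: 09:02–14:03 = 5 h 1 min
Fri: 07:49–19:41 = 11 h 52 min; less 30 min break → 11 h 22 min
Sat: 09:03–17:42 = 8 h 39 min
Sun: 10:09–19:20 = 9 h 11 min; less 45 min break → 8 h 26 min
Total: 9 h 31 min + 4 h 12 min + 5 h 1 min + 11 h 22 min + 8 h 39 min + 8 h 26 min = 47 h 11 min.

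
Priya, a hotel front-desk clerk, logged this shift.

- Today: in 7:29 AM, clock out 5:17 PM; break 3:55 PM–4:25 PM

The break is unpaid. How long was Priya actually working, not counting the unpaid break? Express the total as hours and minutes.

9 h 18 min

Today: 7:29 AM–5:17 PM = 9 h 48 min; less 30 min break → 9 h 18 min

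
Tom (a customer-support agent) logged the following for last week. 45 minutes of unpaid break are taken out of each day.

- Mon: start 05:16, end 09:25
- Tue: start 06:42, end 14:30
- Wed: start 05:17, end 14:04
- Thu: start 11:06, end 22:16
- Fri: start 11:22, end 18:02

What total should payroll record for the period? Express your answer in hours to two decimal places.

34.82 hours

Mon: 05:16–09:25 = 4 h 9 min; less 45 min break → 3 h 24 min
Tue: 06:42–14:30 = 7 h 48 min; less 45 min break → 7 h 3 min
Wed: 05:17–14:04 = 8 h 47 min; less 45 min break → 8 h 2 min
Thu: 11:06–22:16 = 11 h 10 min; less 45 min break → 10 h 25 min
Fri: 11:22–18:02 = 6 h 40 min; less 45 min break → 5 h 55 min
Total: 3 h 24 min + 7 h 3 min + 8 h 2 min + 10 h 25 min + 5 h 55 min = 34 h 49 min.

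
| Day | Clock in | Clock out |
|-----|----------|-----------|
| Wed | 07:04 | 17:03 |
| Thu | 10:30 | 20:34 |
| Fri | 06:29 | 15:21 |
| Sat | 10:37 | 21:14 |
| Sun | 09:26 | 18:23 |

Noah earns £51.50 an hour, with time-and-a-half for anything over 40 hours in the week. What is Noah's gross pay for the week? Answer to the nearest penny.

£2715.34

Wed: 07:04–17:03 = 9 h 59 min
Thu: 10:30–20:34 = 10 h 4 min
Fri: 06:29–15:21 = 8 h 52 min
Sat: 10:37–21:14 = 10 h 37 min
Sun: 09:26–18:23 = 8 h 57 min
Total worked: 48 h 29 min = 2909 min.
Regular 40 h 0 min = 2400 min at £51.50/h; overtime 8 h 29 min = 509 min at £77.25/h.
Pay = (2400 × £51.50 + 509 × £77.25) ÷ 60 = £2715.34.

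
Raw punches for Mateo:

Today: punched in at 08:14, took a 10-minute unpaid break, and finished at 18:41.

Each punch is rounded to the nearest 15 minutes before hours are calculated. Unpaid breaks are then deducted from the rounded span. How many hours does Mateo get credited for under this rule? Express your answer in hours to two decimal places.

Today: in 08:14→08:15, out 18:41→18:45; 10 h 30 min − 10 min = 10 h 20 min

10.33 hours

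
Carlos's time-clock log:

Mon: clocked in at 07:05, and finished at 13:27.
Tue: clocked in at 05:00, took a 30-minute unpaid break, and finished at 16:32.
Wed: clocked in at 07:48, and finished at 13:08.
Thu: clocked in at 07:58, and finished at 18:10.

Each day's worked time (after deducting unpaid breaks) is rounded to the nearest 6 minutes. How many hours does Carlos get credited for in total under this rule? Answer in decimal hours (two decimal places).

32.90 hours

Mon: 07:05–13:27 = 6 h 22 min → rounds to 6 h 24 min
Tue: 05:00–16:32 = 11 h 32 min − 30 min = 11 h 2 min → rounds to 11 h 0 min
Wed: 07:48–13:08 = 5 h 20 min → rounds to 5 h 18 min
Thu: 07:58–18:10 = 10 h 12 min → rounds to 10 h 12 min
Total credited: 32 h 54 min.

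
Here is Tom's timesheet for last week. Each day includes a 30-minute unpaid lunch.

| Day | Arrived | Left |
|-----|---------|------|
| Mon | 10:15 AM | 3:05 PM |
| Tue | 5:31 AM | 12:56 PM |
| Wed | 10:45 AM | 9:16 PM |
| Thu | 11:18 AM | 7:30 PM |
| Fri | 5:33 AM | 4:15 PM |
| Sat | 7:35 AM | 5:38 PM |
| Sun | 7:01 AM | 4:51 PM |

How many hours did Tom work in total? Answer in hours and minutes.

Mon: 10:15 AM–3:05 PM = 4 h 50 min; less 30 min break → 4 h 20 min
Tue: 5:31 AM–12:56 PM = 7 h 25 min; less 30 min break → 6 h 55 min
Wed: 10:45 AM–9:16 PM = 10 h 31 min; less 30 min break → 10 h 1 min
Thu: 11:18 AM–7:30 PM = 8 h 12 min; less 30 min break → 7 h 42 min
Fri: 5:33 AM–4:15 PM = 10 h 42 min; less 30 min break → 10 h 12 min
Sat: 7:35 AM–5:38 PM = 10 h 3 min; less 30 min break → 9 h 33 min
Sun: 7:01 AM–4:51 PM = 9 h 50 min; less 30 min break → 9 h 20 min
Total: 4 h 20 min + 6 h 55 min + 10 h 1 min + 7 h 42 min + 10 h 12 min + 9 h 33 min + 9 h 20 min = 58 h 3 min.

58 h 3 min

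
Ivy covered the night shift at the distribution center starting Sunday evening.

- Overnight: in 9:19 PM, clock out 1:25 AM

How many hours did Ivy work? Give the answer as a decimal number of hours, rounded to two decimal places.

Overnight: 9:19 PM → midnight = 2 h 41 min; midnight → 1:25 AM = 1 h 25 min; span 4 h 6 min

4.10 hours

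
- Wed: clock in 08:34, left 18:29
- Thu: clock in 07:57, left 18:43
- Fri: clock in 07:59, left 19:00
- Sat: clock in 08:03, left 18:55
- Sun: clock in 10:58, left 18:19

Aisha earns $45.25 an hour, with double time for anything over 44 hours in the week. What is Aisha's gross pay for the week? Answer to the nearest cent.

$2526.46

Wed: 08:34–18:29 = 9 h 55 min
Thu: 07:57–18:43 = 10 h 46 min
Fri: 07:59–19:00 = 11 h 1 min
Sat: 08:03–18:55 = 10 h 52 min
Sun: 10:58–18:19 = 7 h 21 min
Total worked: 49 h 55 min = 2995 min.
Regular 44 h 0 min = 2640 min at $45.25/h; overtime 5 h 55 min = 355 min at $90.50/h.
Pay = (2640 × $45.25 + 355 × $90.50) ÷ 60 = $2526.46.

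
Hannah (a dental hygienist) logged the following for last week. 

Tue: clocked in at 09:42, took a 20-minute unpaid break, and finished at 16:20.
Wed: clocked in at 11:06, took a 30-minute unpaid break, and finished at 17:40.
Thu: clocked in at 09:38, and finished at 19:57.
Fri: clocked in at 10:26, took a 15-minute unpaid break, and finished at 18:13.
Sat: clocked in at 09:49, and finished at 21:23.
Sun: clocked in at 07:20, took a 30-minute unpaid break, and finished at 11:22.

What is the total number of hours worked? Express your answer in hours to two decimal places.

45.32 hours

Tue: 09:42–16:20 = 6 h 38 min; less 20 min break → 6 h 18 min
Wed: 11:06–17:40 = 6 h 34 min; less 30 min break → 6 h 4 min
Thu: 09:38–19:57 = 10 h 19 min
Fri: 10:26–18:13 = 7 h 47 min; less 15 min break → 7 h 32 min
Sat: 09:49–21:23 = 11 h 34 min
Sun: 07:20–11:22 = 4 h 2 min; less 30 min break → 3 h 32 min
Total: 6 h 18 min + 6 h 4 min + 10 h 19 min + 7 h 32 min + 11 h 34 min + 3 h 32 min = 45 h 19 min.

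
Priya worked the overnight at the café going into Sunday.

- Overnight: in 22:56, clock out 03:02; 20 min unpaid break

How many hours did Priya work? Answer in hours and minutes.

Overnight: 22:56 → midnight = 1 h 4 min; midnight → 03:02 = 3 h 2 min; span 4 h 6 min; less 20 min break → 3 h 46 min

3 h 46 min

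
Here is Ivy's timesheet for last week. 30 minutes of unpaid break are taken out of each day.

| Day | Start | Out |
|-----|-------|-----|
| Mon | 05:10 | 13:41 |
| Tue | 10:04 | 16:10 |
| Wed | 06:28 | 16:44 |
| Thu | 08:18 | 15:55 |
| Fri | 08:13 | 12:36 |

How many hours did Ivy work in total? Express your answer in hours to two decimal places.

Mon: 05:10–13:41 = 8 h 31 min; less 30 min break → 8 h 1 min
Tue: 10:04–16:10 = 6 h 6 min; less 30 min break → 5 h 36 min
Wed: 06:28–16:44 = 10 h 16 min; less 30 min break → 9 h 46 min
Thu: 08:18–15:55 = 7 h 37 min; less 30 min break → 7 h 7 min
Fri: 08:13–12:36 = 4 h 23 min; less 30 min break → 3 h 53 min
Total: 8 h 1 min + 5 h 36 min + 9 h 46 min + 7 h 7 min + 3 h 53 min = 34 h 23 min.

34.38 hours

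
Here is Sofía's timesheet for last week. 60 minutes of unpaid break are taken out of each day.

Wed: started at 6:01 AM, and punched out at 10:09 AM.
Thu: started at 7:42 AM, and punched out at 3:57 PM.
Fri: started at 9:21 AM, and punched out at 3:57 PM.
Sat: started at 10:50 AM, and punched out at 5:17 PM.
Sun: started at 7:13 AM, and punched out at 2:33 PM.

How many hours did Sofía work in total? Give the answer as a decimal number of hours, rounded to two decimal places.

27.77 hours

Wed: 6:01 AM–10:09 AM = 4 h 8 min; less 60 min break → 3 h 8 min
Thu: 7:42 AM–3:57 PM = 8 h 15 min; less 60 min break → 7 h 15 min
Fri: 9:21 AM–3:57 PM = 6 h 36 min; less 60 min break → 5 h 36 min
Sat: 10:50 AM–5:17 PM = 6 h 27 min; less 60 min break → 5 h 27 min
Sun: 7:13 AM–2:33 PM = 7 h 20 min; less 60 min break → 6 h 20 min
Total: 3 h 8 min + 7 h 15 min + 5 h 36 min + 5 h 27 min + 6 h 20 min = 27 h 46 min.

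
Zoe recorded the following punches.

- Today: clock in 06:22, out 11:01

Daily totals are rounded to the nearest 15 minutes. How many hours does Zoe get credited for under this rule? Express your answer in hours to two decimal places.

Today: 06:22–11:01 = 4 h 39 min → rounds to 4 h 45 min

4.75 hours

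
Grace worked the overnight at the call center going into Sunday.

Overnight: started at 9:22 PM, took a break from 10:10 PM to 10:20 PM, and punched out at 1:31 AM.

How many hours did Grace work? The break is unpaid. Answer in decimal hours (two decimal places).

Overnight: 9:22 PM → midnight = 2 h 38 min; midnight → 1:31 AM = 1 h 31 min; span 4 h 9 min; less 10 min break → 3 h 59 min

3.98 hours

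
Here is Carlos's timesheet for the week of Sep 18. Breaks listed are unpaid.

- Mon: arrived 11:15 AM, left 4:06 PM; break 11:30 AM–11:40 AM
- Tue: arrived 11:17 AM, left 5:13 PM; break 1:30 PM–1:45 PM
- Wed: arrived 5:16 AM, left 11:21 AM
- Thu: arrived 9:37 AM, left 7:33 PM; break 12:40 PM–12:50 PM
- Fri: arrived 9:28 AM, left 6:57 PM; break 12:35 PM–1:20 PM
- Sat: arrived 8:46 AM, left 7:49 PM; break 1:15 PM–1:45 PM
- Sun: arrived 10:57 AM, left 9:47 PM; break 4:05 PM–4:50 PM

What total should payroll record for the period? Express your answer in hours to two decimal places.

55.58 hours

Mon: 11:15 AM–4:06 PM = 4 h 51 min; less 10 min break → 4 h 41 min
Tue: 11:17 AM–5:13 PM = 5 h 56 min; less 15 min break → 5 h 41 min
Wed: 5:16 AM–11:21 AM = 6 h 5 min
Thu: 9:37 AM–7:33 PM = 9 h 56 min; less 10 min break → 9 h 46 min
Fri: 9:28 AM–6:57 PM = 9 h 29 min; less 45 min break → 8 h 44 min
Sat: 8:46 AM–7:49 PM = 11 h 3 min; less 30 min break → 10 h 33 min
Sun: 10:57 AM–9:47 PM = 10 h 50 min; less 45 min break → 10 h 5 min
Total: 4 h 41 min + 5 h 41 min + 6 h 5 min + 9 h 46 min + 8 h 44 min + 10 h 33 min + 10 h 5 min = 55 h 35 min.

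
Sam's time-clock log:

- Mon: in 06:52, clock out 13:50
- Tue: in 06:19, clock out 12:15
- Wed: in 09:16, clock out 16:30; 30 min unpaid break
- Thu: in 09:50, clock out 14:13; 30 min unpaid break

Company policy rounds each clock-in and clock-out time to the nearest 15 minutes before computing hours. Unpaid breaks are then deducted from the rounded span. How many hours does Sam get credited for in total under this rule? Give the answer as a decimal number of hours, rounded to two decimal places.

23.75 hours

Mon: in 06:52→06:45, out 13:50→13:45; 7 h 0 min
Tue: in 06:19→06:15, out 12:15→12:15; 6 h 0 min
Wed: in 09:16→09:15, out 16:30→16:30; 7 h 15 min − 30 min = 6 h 45 min
Thu: in 09:50→09:45, out 14:13→14:15; 4 h 30 min − 30 min = 4 h 0 min
Total credited: 23 h 45 min.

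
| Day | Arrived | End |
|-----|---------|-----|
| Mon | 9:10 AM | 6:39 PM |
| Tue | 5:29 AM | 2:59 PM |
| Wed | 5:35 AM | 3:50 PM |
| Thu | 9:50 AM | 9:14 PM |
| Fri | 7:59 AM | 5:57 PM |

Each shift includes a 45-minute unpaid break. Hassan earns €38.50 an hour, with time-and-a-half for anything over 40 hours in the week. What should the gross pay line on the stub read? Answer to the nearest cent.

€1935.59

Mon: 9:10 AM–6:39 PM = 9 h 29 min; less 45 min break → 8 h 44 min
Tue: 5:29 AM–2:59 PM = 9 h 30 min; less 45 min break → 8 h 45 min
Wed: 5:35 AM–3:50 PM = 10 h 15 min; less 45 min break → 9 h 30 min
Thu: 9:50 AM–9:14 PM = 11 h 24 min; less 45 min break → 10 h 39 min
Fri: 7:59 AM–5:57 PM = 9 h 58 min; less 45 min break → 9 h 13 min
Total worked: 46 h 51 min = 2811 min.
Regular 40 h 0 min = 2400 min at €38.50/h; overtime 6 h 51 min = 411 min at €57.75/h.
Pay = (2400 × €38.50 + 411 × €57.75) ÷ 60 = €1935.59.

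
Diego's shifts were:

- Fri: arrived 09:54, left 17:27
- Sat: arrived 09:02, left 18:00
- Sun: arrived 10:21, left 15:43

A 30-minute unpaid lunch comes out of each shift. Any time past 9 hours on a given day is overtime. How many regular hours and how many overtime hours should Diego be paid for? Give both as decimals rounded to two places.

Fri: 09:54–17:27 = 7 h 33 min; less 30 min break → 7 h 3 min
Sat: 09:02–18:00 = 8 h 58 min; less 30 min break → 8 h 28 min
Sun: 10:21–15:43 = 5 h 22 min; less 30 min break → 4 h 52 min
Fri reg 7 h 3 min / OT 0 h 0 min; Sat reg 8 h 28 min / OT 0 h 0 min; Sun reg 4 h 52 min / OT 0 h 0 min.
Totals: regular 20 h 23 min, overtime 0 h 0 min.

Regular 20.38 hours, overtime 0.00 hours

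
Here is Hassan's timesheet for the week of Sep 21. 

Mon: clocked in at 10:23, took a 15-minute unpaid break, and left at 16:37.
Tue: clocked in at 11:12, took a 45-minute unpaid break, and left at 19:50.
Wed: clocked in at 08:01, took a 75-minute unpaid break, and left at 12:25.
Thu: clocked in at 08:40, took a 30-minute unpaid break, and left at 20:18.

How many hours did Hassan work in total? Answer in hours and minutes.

Mon: 10:23–16:37 = 6 h 14 min; less 15 min break → 5 h 59 min
Tue: 11:12–19:50 = 8 h 38 min; less 45 min break → 7 h 53 min
Wed: 08:01–12:25 = 4 h 24 min; less 75 min break → 3 h 9 min
Thu: 08:40–20:18 = 11 h 38 min; less 30 min break → 11 h 8 min
Total: 5 h 59 min + 7 h 53 min + 3 h 9 min + 11 h 8 min = 28 h 9 min.

28 h 9 min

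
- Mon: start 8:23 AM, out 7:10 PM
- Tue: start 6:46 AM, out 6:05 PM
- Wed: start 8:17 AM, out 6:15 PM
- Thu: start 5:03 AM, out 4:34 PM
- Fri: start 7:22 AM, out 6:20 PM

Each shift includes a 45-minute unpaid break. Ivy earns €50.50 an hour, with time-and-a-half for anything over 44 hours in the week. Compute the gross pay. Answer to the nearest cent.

€2737.10

Mon: 8:23 AM–7:10 PM = 10 h 47 min; less 45 min break → 10 h 2 min
Tue: 6:46 AM–6:05 PM = 11 h 19 min; less 45 min break → 10 h 34 min
Wed: 8:17 AM–6:15 PM = 9 h 58 min; less 45 min break → 9 h 13 min
Thu: 5:03 AM–4:34 PM = 11 h 31 min; less 45 min break → 10 h 46 min
Fri: 7:22 AM–6:20 PM = 10 h 58 min; less 45 min break → 10 h 13 min
Total worked: 50 h 48 min = 3048 min.
Regular 44 h 0 min = 2640 min at €50.50/h; overtime 6 h 48 min = 408 min at €75.75/h.
Pay = (2640 × €50.50 + 408 × €75.75) ÷ 60 = €2737.10.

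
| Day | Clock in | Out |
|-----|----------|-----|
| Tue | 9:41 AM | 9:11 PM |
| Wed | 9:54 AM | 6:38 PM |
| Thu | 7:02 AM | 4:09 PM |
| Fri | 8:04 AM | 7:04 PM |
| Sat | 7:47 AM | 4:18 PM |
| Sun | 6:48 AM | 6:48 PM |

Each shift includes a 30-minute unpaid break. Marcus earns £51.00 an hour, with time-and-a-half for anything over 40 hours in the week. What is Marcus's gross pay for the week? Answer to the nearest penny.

£3406.80

Tue: 9:41 AM–9:11 PM = 11 h 30 min; less 30 min break → 11 h 0 min
Wed: 9:54 AM–6:38 PM = 8 h 44 min; less 30 min break → 8 h 14 min
Thu: 7:02 AM–4:09 PM = 9 h 7 min; less 30 min break → 8 h 37 min
Fri: 8:04 AM–7:04 PM = 11 h 0 min; less 30 min break → 10 h 30 min
Sat: 7:47 AM–4:18 PM = 8 h 31 min; less 30 min break → 8 h 1 min
Sun: 6:48 AM–6:48 PM = 12 h 0 min; less 30 min break → 11 h 30 min
Total worked: 57 h 52 min = 3472 min.
Regular 40 h 0 min = 2400 min at £51.00/h; overtime 17 h 52 min = 1072 min at £76.50/h.
Pay = (2400 × £51.00 + 1072 × £76.50) ÷ 60 = £3406.80.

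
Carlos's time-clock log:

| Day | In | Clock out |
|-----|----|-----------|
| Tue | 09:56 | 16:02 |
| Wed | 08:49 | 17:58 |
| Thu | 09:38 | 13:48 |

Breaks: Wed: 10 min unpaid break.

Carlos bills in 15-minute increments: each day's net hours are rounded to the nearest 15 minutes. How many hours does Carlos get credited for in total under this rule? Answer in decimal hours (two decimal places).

Tue: 09:56–16:02 = 6 h 6 min → rounds to 6 h 0 min
Wed: 08:49–17:58 = 9 h 9 min − 10 min = 8 h 59 min → rounds to 9 h 0 min
Thu: 09:38–13:48 = 4 h 10 min → rounds to 4 h 15 min
Total credited: 19 h 15 min.

19.25 hours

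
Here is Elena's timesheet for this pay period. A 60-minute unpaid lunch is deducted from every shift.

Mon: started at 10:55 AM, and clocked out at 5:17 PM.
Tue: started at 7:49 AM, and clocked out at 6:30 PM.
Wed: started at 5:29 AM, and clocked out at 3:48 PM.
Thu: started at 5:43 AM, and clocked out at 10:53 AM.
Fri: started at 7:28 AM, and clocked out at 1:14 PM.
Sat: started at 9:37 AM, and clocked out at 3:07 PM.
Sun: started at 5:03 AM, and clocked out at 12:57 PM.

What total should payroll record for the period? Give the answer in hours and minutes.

Mon: 10:55 AM–5:17 PM = 6 h 22 min; less 60 min break → 5 h 22 min
Tue: 7:49 AM–6:30 PM = 10 h 41 min; less 60 min break → 9 h 41 min
Wed: 5:29 AM–3:48 PM = 10 h 19 min; less 60 min break → 9 h 19 min
Thu: 5:43 AM–10:53 AM = 5 h 10 min; less 60 min break → 4 h 10 min
Fri: 7:28 AM–1:14 PM = 5 h 46 min; less 60 min break → 4 h 46 min
Sat: 9:37 AM–3:07 PM = 5 h 30 min; less 60 min break → 4 h 30 min
Sun: 5:03 AM–12:57 PM = 7 h 54 min; less 60 min break → 6 h 54 min
Total: 5 h 22 min + 9 h 41 min + 9 h 19 min + 4 h 10 min + 4 h 46 min + 4 h 30 min + 6 h 54 min = 44 h 42 min.

44 h 42 min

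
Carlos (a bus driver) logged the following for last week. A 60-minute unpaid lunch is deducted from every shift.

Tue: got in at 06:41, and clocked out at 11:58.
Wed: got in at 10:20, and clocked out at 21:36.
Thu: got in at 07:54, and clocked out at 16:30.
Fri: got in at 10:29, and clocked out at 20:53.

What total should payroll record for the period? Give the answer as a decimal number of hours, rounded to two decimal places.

Tue: 06:41–11:58 = 5 h 17 min; less 60 min break → 4 h 17 min
Wed: 10:20–21:36 = 11 h 16 min; less 60 min break → 10 h 16 min
Thu: 07:54–16:30 = 8 h 36 min; less 60 min break → 7 h 36 min
Fri: 10:29–20:53 = 10 h 24 min; less 60 min break → 9 h 24 min
Total: 4 h 17 min + 10 h 16 min + 7 h 36 min + 9 h 24 min = 31 h 33 min.

31.55 hours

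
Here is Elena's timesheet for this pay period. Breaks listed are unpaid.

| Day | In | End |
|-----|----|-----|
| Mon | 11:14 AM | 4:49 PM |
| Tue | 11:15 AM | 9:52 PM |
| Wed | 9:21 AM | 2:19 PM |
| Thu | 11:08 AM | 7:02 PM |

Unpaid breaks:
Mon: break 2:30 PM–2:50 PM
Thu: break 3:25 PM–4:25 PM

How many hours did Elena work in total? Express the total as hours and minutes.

27 h 44 min

Mon: 11:14 AM–4:49 PM = 5 h 35 min; less 20 min break → 5 h 15 min
Tue: 11:15 AM–9:52 PM = 10 h 37 min
Wed: 9:21 AM–2:19 PM = 4 h 58 min
Thu: 11:08 AM–7:02 PM = 7 h 54 min; less 60 min break → 6 h 54 min
Total: 5 h 15 min + 10 h 37 min + 4 h 58 min + 6 h 54 min = 27 h 44 min.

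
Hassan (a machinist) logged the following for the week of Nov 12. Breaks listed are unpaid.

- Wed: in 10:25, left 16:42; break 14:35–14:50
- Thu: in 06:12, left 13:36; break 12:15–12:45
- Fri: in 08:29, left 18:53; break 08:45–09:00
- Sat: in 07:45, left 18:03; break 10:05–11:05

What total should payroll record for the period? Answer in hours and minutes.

Wed: 10:25–16:42 = 6 h 17 min; less 15 min break → 6 h 2 min
Thu: 06:12–13:36 = 7 h 24 min; less 30 min break → 6 h 54 min
Fri: 08:29–18:53 = 10 h 24 min; less 15 min break → 10 h 9 min
Sat: 07:45–18:03 = 10 h 18 min; less 60 min break → 9 h 18 min
Total: 6 h 2 min + 6 h 54 min + 10 h 9 min + 9 h 18 min = 32 h 23 min.

32 h 23 min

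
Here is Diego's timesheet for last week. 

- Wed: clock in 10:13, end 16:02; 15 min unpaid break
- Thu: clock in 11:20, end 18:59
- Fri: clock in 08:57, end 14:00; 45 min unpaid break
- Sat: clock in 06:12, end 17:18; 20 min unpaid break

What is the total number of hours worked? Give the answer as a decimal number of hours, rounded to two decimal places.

28.28 hours

Wed: 10:13–16:02 = 5 h 49 min; less 15 min break → 5 h 34 min
Thu: 11:20–18:59 = 7 h 39 min
Fri: 08:57–14:00 = 5 h 3 min; less 45 min break → 4 h 18 min
Sat: 06:12–17:18 = 11 h 6 min; less 20 min break → 10 h 46 min
Total: 5 h 34 min + 7 h 39 min + 4 h 18 min + 10 h 46 min = 28 h 17 min.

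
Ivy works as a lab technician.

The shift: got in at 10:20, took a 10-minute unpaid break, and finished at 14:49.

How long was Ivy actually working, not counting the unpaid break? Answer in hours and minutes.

The shift: 10:20–14:49 = 4 h 29 min; less 10 min break → 4 h 19 min

4 h 19 min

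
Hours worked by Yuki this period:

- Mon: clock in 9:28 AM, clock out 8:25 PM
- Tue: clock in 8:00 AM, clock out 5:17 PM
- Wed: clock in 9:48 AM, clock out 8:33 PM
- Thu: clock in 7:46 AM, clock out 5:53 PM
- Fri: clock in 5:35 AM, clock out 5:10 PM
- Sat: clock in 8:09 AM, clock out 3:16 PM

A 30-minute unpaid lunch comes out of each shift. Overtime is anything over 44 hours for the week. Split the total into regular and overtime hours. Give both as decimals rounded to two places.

Mon: 9:28 AM–8:25 PM = 10 h 57 min; less 30 min break → 10 h 27 min
Tue: 8:00 AM–5:17 PM = 9 h 17 min; less 30 min break → 8 h 47 min
Wed: 9:48 AM–8:33 PM = 10 h 45 min; less 30 min break → 10 h 15 min
Thu: 7:46 AM–5:53 PM = 10 h 7 min; less 30 min break → 9 h 37 min
Fri: 5:35 AM–5:10 PM = 11 h 35 min; less 30 min break → 11 h 5 min
Sat: 8:09 AM–3:16 PM = 7 h 7 min; less 30 min break → 6 h 37 min
Total worked: 56 h 48 min = 56.80 h.
Threshold 44 h → overtime 12 h 48 min, regular 44 h 0 min.

Regular 44.00 hours, overtime 12.80 hours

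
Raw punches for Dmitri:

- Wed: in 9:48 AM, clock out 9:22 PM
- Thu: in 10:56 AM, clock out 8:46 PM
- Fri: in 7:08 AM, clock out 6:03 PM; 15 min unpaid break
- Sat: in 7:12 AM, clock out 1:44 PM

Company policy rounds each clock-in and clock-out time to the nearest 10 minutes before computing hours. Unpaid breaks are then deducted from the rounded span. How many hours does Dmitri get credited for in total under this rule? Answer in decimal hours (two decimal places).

Wed: in 9:48 AM→9:50 AM, out 9:22 PM→9:20 PM; 11 h 30 min
Thu: in 10:56 AM→11:00 AM, out 8:46 PM→8:50 PM; 9 h 50 min
Fri: in 7:08 AM→7:10 AM, out 6:03 PM→6:00 PM; 10 h 50 min − 15 min = 10 h 35 min
Sat: in 7:12 AM→7:10 AM, out 1:44 PM→1:40 PM; 6 h 30 min
Total credited: 38 h 25 min.

38.42 hours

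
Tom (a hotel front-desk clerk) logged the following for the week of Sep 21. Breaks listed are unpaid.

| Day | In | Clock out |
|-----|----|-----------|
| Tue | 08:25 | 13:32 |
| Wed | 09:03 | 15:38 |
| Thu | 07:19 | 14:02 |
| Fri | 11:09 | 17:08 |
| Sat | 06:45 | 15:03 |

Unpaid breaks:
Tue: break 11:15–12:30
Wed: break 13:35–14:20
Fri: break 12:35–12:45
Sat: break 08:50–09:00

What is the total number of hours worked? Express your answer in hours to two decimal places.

Tue: 08:25–13:32 = 5 h 7 min; less 75 min break → 3 h 52 min
Wed: 09:03–15:38 = 6 h 35 min; less 45 min break → 5 h 50 min
Thu: 07:19–14:02 = 6 h 43 min
Fri: 11:09–17:08 = 5 h 59 min; less 10 min break → 5 h 49 min
Sat: 06:45–15:03 = 8 h 18 min; less 10 min break → 8 h 8 min
Total: 3 h 52 min + 5 h 50 min + 6 h 43 min + 5 h 49 min + 8 h 8 min = 30 h 22 min.

30.37 hours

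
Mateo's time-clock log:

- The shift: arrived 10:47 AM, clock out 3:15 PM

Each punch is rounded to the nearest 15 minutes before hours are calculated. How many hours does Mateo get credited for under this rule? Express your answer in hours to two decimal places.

The shift: in 10:47 AM→10:45 AM, out 3:15 PM→3:15 PM; 4 h 30 min

4.50 hours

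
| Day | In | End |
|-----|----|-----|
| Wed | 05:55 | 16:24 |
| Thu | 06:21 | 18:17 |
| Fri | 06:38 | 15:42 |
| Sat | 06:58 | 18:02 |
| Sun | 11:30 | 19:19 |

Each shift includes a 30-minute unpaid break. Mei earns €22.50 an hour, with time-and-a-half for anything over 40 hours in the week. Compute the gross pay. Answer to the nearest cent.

€1165.50

Wed: 05:55–16:24 = 10 h 29 min; less 30 min break → 9 h 59 min
Thu: 06:21–18:17 = 11 h 56 min; less 30 min break → 11 h 26 min
Fri: 06:38–15:42 = 9 h 4 min; less 30 min break → 8 h 34 min
Sat: 06:58–18:02 = 11 h 4 min; less 30 min break → 10 h 34 min
Sun: 11:30–19:19 = 7 h 49 min; less 30 min break → 7 h 19 min
Total worked: 47 h 52 min = 2872 min.
Regular 40 h 0 min = 2400 min at €22.50/h; overtime 7 h 52 min = 472 min at €33.75/h.
Pay = (2400 × €22.50 + 472 × €33.75) ÷ 60 = €1165.50.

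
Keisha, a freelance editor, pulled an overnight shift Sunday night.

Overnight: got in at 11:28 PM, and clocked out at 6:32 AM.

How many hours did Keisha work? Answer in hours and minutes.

Overnight: 11:28 PM → midnight = 0 h 32 min; midnight → 6:32 AM = 6 h 32 min; span 7 h 4 min

7 h 4 min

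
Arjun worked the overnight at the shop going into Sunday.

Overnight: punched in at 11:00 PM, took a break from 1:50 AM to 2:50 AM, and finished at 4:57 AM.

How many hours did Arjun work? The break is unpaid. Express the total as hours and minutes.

4 h 57 min

Overnight: 11:00 PM → midnight = 1 h 0 min; midnight → 4:57 AM = 4 h 57 min; span 5 h 57 min; less 60 min break → 4 h 57 min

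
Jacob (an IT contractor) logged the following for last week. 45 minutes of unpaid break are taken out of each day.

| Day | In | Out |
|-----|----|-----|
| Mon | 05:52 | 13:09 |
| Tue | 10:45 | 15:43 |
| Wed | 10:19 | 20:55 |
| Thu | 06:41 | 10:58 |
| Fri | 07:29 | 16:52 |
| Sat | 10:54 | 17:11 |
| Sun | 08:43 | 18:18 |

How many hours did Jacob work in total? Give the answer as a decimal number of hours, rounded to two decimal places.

Mon: 05:52–13:09 = 7 h 17 min; less 45 min break → 6 h 32 min
Tue: 10:45–15:43 = 4 h 58 min; less 45 min break → 4 h 13 min
Wed: 10:19–20:55 = 10 h 36 min; less 45 min break → 9 h 51 min
Thu: 06:41–10:58 = 4 h 17 min; less 45 min break → 3 h 32 min
Fri: 07:29–16:52 = 9 h 23 min; less 45 min break → 8 h 38 min
Sat: 10:54–17:11 = 6 h 17 min; less 45 min break → 5 h 32 min
Sun: 08:43–18:18 = 9 h 35 min; less 45 min break → 8 h 50 min
Total: 6 h 32 min + 4 h 13 min + 9 h 51 min + 3 h 32 min + 8 h 38 min + 5 h 32 min + 8 h 50 min = 47 h 8 min.

47.13 hours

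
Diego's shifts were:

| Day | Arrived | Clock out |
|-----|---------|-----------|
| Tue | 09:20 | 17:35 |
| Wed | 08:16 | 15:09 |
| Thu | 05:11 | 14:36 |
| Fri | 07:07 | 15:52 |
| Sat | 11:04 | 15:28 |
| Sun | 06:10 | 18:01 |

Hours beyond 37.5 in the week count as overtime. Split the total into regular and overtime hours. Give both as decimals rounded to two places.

Regular 37.50 hours, overtime 12.05 hours

Tue: 09:20–17:35 = 8 h 15 min
Wed: 08:16–15:09 = 6 h 53 min
Thu: 05:11–14:36 = 9 h 25 min
Fri: 07:07–15:52 = 8 h 45 min
Sat: 11:04–15:28 = 4 h 24 min
Sun: 06:10–18:01 = 11 h 51 min
Total worked: 49 h 33 min = 49.55 h.
Threshold 37.5 h → overtime 12 h 3 min, regular 37 h 30 min.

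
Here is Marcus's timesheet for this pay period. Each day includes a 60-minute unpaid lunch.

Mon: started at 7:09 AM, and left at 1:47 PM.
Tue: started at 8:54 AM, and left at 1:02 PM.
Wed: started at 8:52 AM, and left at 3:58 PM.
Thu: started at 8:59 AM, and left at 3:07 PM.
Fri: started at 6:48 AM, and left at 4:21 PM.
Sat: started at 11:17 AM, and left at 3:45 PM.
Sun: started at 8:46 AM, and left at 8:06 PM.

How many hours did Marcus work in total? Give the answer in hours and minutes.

42 h 21 min

Mon: 7:09 AM–1:47 PM = 6 h 38 min; less 60 min break → 5 h 38 min
Tue: 8:54 AM–1:02 PM = 4 h 8 min; less 60 min break → 3 h 8 min
Wed: 8:52 AM–3:58 PM = 7 h 6 min; less 60 min break → 6 h 6 min
Thu: 8:59 AM–3:07 PM = 6 h 8 min; less 60 min break → 5 h 8 min
Fri: 6:48 AM–4:21 PM = 9 h 33 min; less 60 min break → 8 h 33 min
Sat: 11:17 AM–3:45 PM = 4 h 28 min; less 60 min break → 3 h 28 min
Sun: 8:46 AM–8:06 PM = 11 h 20 min; less 60 min break → 10 h 20 min
Total: 5 h 38 min + 3 h 8 min + 6 h 6 min + 5 h 8 min + 8 h 33 min + 3 h 28 min + 10 h 20 min = 42 h 21 min.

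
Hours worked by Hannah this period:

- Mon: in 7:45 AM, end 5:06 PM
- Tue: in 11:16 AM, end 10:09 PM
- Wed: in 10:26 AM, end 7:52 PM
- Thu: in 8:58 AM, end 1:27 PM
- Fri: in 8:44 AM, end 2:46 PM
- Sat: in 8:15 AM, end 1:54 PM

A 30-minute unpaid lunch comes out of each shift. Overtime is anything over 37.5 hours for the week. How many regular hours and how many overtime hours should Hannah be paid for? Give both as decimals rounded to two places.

Mon: 7:45 AM–5:06 PM = 9 h 21 min; less 30 min break → 8 h 51 min
Tue: 11:16 AM–10:09 PM = 10 h 53 min; less 30 min break → 10 h 23 min
Wed: 10:26 AM–7:52 PM = 9 h 26 min; less 30 min break → 8 h 56 min
Thu: 8:58 AM–1:27 PM = 4 h 29 min; less 30 min break → 3 h 59 min
Fri: 8:44 AM–2:46 PM = 6 h 2 min; less 30 min break → 5 h 32 min
Sat: 8:15 AM–1:54 PM = 5 h 39 min; less 30 min break → 5 h 9 min
Total worked: 42 h 50 min = 42.83 h.
Threshold 37.5 h → overtime 5 h 20 min, regular 37 h 30 min.

Regular 37.50 hours, overtime 5.33 hours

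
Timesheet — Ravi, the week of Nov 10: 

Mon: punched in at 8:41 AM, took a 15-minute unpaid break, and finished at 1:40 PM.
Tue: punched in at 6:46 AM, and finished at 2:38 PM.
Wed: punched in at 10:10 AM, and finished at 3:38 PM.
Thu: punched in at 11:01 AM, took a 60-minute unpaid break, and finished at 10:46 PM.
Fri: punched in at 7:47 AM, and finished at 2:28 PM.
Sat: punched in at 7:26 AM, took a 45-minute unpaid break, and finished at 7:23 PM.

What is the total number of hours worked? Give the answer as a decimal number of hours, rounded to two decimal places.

46.70 hours

Mon: 8:41 AM–1:40 PM = 4 h 59 min; less 15 min break → 4 h 44 min
Tue: 6:46 AM–2:38 PM = 7 h 52 min
Wed: 10:10 AM–3:38 PM = 5 h 28 min
Thu: 11:01 AM–10:46 PM = 11 h 45 min; less 60 min break → 10 h 45 min
Fri: 7:47 AM–2:28 PM = 6 h 41 min
Sat: 7:26 AM–7:23 PM = 11 h 57 min; less 45 min break → 11 h 12 min
Total: 4 h 44 min + 7 h 52 min + 5 h 28 min + 10 h 45 min + 6 h 41 min + 11 h 12 min = 46 h 42 min.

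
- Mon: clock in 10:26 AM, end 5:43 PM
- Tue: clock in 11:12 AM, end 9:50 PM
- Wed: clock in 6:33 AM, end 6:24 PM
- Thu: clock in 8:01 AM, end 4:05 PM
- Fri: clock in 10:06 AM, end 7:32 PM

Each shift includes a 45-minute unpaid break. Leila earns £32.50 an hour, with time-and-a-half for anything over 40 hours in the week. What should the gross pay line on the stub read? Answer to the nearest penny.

£1471.44

Mon: 10:26 AM–5:43 PM = 7 h 17 min; less 45 min break → 6 h 32 min
Tue: 11:12 AM–9:50 PM = 10 h 38 min; less 45 min break → 9 h 53 min
Wed: 6:33 AM–6:24 PM = 11 h 51 min; less 45 min break → 11 h 6 min
Thu: 8:01 AM–4:05 PM = 8 h 4 min; less 45 min break → 7 h 19 min
Fri: 10:06 AM–7:32 PM = 9 h 26 min; less 45 min break → 8 h 41 min
Total worked: 43 h 31 min = 2611 min.
Regular 40 h 0 min = 2400 min at £32.50/h; overtime 3 h 31 min = 211 min at £48.75/h.
Pay = (2400 × £32.50 + 211 × £48.75) ÷ 60 = £1471.44.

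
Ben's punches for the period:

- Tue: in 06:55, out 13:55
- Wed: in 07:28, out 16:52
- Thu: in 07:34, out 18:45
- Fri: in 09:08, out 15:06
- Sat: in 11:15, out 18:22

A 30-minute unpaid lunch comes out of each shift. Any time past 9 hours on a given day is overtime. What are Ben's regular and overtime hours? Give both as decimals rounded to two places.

Tue: 06:55–13:55 = 7 h 0 min; less 30 min break → 6 h 30 min
Wed: 07:28–16:52 = 9 h 24 min; less 30 min break → 8 h 54 min
Thu: 07:34–18:45 = 11 h 11 min; less 30 min break → 10 h 41 min
Fri: 09:08–15:06 = 5 h 58 min; less 30 min break → 5 h 28 min
Sat: 11:15–18:22 = 7 h 7 min; less 30 min break → 6 h 37 min
Tue reg 6 h 30 min / OT 0 h 0 min; Wed reg 8 h 54 min / OT 0 h 0 min; Thu reg 9 h 0 min / OT 1 h 41 min; Fri reg 5 h 28 min / OT 0 h 0 min; Sat reg 6 h 37 min / OT 0 h 0 min.
Totals: regular 36 h 29 min, overtime 1 h 41 min.

Regular 36.48 hours, overtime 1.68 hours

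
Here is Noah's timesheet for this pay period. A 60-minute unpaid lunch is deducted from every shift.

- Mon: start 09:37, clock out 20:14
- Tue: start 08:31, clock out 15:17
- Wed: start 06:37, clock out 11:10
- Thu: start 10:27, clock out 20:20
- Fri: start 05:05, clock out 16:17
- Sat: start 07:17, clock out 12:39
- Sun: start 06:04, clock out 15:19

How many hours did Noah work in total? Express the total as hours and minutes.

Mon: 09:37–20:14 = 10 h 37 min; less 60 min break → 9 h 37 min
Tue: 08:31–15:17 = 6 h 46 min; less 60 min break → 5 h 46 min
Wed: 06:37–11:10 = 4 h 33 min; less 60 min break → 3 h 33 min
Thu: 10:27–20:20 = 9 h 53 min; less 60 min break → 8 h 53 min
Fri: 05:05–16:17 = 11 h 12 min; less 60 min break → 10 h 12 min
Sat: 07:17–12:39 = 5 h 22 min; less 60 min break → 4 h 22 min
Sun: 06:04–15:19 = 9 h 15 min; less 60 min break → 8 h 15 min
Total: 9 h 37 min + 5 h 46 min + 3 h 33 min + 8 h 53 min + 10 h 12 min + 4 h 22 min + 8 h 15 min = 50 h 38 min.

50 h 38 min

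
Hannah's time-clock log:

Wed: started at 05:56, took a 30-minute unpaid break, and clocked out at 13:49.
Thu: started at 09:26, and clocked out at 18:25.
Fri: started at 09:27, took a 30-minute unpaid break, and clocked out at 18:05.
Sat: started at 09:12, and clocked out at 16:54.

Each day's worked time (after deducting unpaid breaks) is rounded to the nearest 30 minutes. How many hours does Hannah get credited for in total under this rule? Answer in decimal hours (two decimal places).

Wed: 05:56–13:49 = 7 h 53 min − 30 min = 7 h 23 min → rounds to 7 h 30 min
Thu: 09:26–18:25 = 8 h 59 min → rounds to 9 h 0 min
Fri: 09:27–18:05 = 8 h 38 min − 30 min = 8 h 8 min → rounds to 8 h 0 min
Sat: 09:12–16:54 = 7 h 42 min → rounds to 7 h 30 min
Total credited: 32 h 0 min.

32.00 hours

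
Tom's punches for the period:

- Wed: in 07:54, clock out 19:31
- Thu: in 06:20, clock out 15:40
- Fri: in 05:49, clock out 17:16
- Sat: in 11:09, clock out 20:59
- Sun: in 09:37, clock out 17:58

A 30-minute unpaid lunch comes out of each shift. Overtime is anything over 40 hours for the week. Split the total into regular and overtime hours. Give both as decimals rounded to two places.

Wed: 07:54–19:31 = 11 h 37 min; less 30 min break → 11 h 7 min
Thu: 06:20–15:40 = 9 h 20 min; less 30 min break → 8 h 50 min
Fri: 05:49–17:16 = 11 h 27 min; less 30 min break → 10 h 57 min
Sat: 11:09–20:59 = 9 h 50 min; less 30 min break → 9 h 20 min
Sun: 09:37–17:58 = 8 h 21 min; less 30 min break → 7 h 51 min
Total worked: 48 h 5 min = 48.08 h.
Threshold 40 h → overtime 8 h 5 min, regular 40 h 0 min.

Regular 40.00 hours, overtime 8.08 hours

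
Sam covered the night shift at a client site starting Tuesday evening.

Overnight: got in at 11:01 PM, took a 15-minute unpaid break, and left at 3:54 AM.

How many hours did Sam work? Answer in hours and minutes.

Overnight: 11:01 PM → midnight = 0 h 59 min; midnight → 3:54 AM = 3 h 54 min; span 4 h 53 min; less 15 min break → 4 h 38 min

4 h 38 min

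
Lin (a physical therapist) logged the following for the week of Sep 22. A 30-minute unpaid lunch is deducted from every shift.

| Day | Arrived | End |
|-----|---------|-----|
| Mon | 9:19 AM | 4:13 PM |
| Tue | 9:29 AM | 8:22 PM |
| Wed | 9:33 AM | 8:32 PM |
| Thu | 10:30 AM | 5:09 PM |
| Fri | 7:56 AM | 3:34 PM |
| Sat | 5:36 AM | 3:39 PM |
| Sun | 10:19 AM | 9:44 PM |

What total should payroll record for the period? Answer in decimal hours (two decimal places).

Mon: 9:19 AM–4:13 PM = 6 h 54 min; less 30 min break → 6 h 24 min
Tue: 9:29 AM–8:22 PM = 10 h 53 min; less 30 min break → 10 h 23 min
Wed: 9:33 AM–8:32 PM = 10 h 59 min; less 30 min break → 10 h 29 min
Thu: 10:30 AM–5:09 PM = 6 h 39 min; less 30 min break → 6 h 9 min
Fri: 7:56 AM–3:34 PM = 7 h 38 min; less 30 min break → 7 h 8 min
Sat: 5:36 AM–3:39 PM = 10 h 3 min; less 30 min break → 9 h 33 min
Sun: 10:19 AM–9:44 PM = 11 h 25 min; less 30 min break → 10 h 55 min
Total: 6 h 24 min + 10 h 23 min + 10 h 29 min + 6 h 9 min + 7 h 8 min + 9 h 33 min + 10 h 55 min = 61 h 1 min.

61.02 hours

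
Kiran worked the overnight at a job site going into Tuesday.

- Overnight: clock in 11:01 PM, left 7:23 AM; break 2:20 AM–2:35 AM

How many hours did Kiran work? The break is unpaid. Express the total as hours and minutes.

8 h 7 min

Overnight: 11:01 PM → midnight = 0 h 59 min; midnight → 7:23 AM = 7 h 23 min; span 8 h 22 min; less 15 min break → 8 h 7 min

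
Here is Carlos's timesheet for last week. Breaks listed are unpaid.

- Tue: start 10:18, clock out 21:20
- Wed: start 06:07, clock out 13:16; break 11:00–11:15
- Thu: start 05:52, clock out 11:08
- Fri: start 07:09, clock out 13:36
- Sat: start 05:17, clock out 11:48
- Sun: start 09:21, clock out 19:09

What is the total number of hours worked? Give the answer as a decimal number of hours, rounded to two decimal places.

Tue: 10:18–21:20 = 11 h 2 min
Wed: 06:07–13:16 = 7 h 9 min; less 15 min break → 6 h 54 min
Thu: 05:52–11:08 = 5 h 16 min
Fri: 07:09–13:36 = 6 h 27 min
Sat: 05:17–11:48 = 6 h 31 min
Sun: 09:21–19:09 = 9 h 48 min
Total: 11 h 2 min + 6 h 54 min + 5 h 16 min + 6 h 27 min + 6 h 31 min + 9 h 48 min = 45 h 58 min.

45.97 hours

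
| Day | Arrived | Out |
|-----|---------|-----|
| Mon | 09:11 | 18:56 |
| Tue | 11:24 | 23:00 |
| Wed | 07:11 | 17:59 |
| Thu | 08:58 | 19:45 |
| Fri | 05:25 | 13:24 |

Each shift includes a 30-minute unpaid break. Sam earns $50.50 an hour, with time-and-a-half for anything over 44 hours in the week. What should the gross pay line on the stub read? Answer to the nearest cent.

$2556.56

Mon: 09:11–18:56 = 9 h 45 min; less 30 min break → 9 h 15 min
Tue: 11:24–23:00 = 11 h 36 min; less 30 min break → 11 h 6 min
Wed: 07:11–17:59 = 10 h 48 min; less 30 min break → 10 h 18 min
Thu: 08:58–19:45 = 10 h 47 min; less 30 min break → 10 h 17 min
Fri: 05:25–13:24 = 7 h 59 min; less 30 min break → 7 h 29 min
Total worked: 48 h 25 min = 2905 min.
Regular 44 h 0 min = 2640 min at $50.50/h; overtime 4 h 25 min = 265 min at $75.75/h.
Pay = (2640 × $50.50 + 265 × $75.75) ÷ 60 = $2556.56.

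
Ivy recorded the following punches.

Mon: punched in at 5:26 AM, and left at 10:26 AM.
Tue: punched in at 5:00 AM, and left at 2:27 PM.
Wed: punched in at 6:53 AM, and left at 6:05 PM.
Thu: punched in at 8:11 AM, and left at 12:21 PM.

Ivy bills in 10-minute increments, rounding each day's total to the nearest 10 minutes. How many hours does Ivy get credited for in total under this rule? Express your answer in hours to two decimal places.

Mon: 5:26 AM–10:26 AM = 5 h 0 min → rounds to 5 h 0 min
Tue: 5:00 AM–2:27 PM = 9 h 27 min → rounds to 9 h 30 min
Wed: 6:53 AM–6:05 PM = 11 h 12 min → rounds to 11 h 10 min
Thu: 8:11 AM–12:21 PM = 4 h 10 min → rounds to 4 h 10 min
Total credited: 29 h 50 min.

29.83 hours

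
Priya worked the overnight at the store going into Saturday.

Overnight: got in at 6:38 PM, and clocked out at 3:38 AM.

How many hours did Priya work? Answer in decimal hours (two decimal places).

Overnight: 6:38 PM → midnight = 5 h 22 min; midnight → 3:38 AM = 3 h 38 min; span 9 h 0 min

9.00 hours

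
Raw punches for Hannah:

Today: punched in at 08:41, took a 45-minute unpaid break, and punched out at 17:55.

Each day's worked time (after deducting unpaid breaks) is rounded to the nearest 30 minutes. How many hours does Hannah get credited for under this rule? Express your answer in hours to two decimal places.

Today: 08:41–17:55 = 9 h 14 min − 45 min = 8 h 29 min → rounds to 8 h 30 min

8.50 hours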